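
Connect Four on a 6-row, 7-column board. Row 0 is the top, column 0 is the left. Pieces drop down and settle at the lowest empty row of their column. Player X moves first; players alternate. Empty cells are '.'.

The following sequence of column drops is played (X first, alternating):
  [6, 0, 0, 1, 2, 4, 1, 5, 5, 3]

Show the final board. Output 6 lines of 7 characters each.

Move 1: X drops in col 6, lands at row 5
Move 2: O drops in col 0, lands at row 5
Move 3: X drops in col 0, lands at row 4
Move 4: O drops in col 1, lands at row 5
Move 5: X drops in col 2, lands at row 5
Move 6: O drops in col 4, lands at row 5
Move 7: X drops in col 1, lands at row 4
Move 8: O drops in col 5, lands at row 5
Move 9: X drops in col 5, lands at row 4
Move 10: O drops in col 3, lands at row 5

Answer: .......
.......
.......
.......
XX...X.
OOXOOOX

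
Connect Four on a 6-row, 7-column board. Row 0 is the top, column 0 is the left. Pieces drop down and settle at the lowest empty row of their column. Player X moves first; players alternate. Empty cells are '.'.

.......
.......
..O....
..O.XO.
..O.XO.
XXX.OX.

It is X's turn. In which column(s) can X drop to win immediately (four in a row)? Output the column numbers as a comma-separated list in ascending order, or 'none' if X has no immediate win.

Answer: 3

Derivation:
col 0: drop X → no win
col 1: drop X → no win
col 2: drop X → no win
col 3: drop X → WIN!
col 4: drop X → no win
col 5: drop X → no win
col 6: drop X → no win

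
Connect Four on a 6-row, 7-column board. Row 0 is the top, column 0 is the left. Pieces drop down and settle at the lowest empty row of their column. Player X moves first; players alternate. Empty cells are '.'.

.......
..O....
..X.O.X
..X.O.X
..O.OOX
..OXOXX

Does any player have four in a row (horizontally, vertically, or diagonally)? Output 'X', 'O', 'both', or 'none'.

both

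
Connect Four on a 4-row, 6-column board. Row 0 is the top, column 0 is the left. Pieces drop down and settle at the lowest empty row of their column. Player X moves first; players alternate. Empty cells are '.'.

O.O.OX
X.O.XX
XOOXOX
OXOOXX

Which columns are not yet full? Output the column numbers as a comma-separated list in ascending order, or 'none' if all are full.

Answer: 1,3

Derivation:
col 0: top cell = 'O' → FULL
col 1: top cell = '.' → open
col 2: top cell = 'O' → FULL
col 3: top cell = '.' → open
col 4: top cell = 'O' → FULL
col 5: top cell = 'X' → FULL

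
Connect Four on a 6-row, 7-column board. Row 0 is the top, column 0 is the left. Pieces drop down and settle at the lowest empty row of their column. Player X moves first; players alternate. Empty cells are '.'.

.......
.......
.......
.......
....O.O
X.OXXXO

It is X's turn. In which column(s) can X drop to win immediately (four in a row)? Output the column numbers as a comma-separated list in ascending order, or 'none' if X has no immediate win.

col 0: drop X → no win
col 1: drop X → no win
col 2: drop X → no win
col 3: drop X → no win
col 4: drop X → no win
col 5: drop X → no win
col 6: drop X → no win

Answer: none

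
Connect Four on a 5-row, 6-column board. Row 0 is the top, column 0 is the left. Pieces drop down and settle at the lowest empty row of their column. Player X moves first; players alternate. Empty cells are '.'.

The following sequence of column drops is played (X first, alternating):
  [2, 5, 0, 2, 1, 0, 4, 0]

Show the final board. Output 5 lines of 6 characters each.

Answer: ......
......
O.....
O.O...
XXX.XO

Derivation:
Move 1: X drops in col 2, lands at row 4
Move 2: O drops in col 5, lands at row 4
Move 3: X drops in col 0, lands at row 4
Move 4: O drops in col 2, lands at row 3
Move 5: X drops in col 1, lands at row 4
Move 6: O drops in col 0, lands at row 3
Move 7: X drops in col 4, lands at row 4
Move 8: O drops in col 0, lands at row 2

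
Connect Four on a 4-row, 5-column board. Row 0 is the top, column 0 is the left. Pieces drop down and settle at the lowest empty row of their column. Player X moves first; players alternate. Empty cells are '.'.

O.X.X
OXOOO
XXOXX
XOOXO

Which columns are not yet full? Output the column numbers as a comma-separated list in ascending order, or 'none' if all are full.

Answer: 1,3

Derivation:
col 0: top cell = 'O' → FULL
col 1: top cell = '.' → open
col 2: top cell = 'X' → FULL
col 3: top cell = '.' → open
col 4: top cell = 'X' → FULL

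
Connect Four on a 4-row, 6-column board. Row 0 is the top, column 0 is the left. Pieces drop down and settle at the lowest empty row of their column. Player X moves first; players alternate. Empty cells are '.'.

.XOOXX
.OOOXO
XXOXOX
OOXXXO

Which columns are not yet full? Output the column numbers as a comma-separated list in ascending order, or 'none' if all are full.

Answer: 0

Derivation:
col 0: top cell = '.' → open
col 1: top cell = 'X' → FULL
col 2: top cell = 'O' → FULL
col 3: top cell = 'O' → FULL
col 4: top cell = 'X' → FULL
col 5: top cell = 'X' → FULL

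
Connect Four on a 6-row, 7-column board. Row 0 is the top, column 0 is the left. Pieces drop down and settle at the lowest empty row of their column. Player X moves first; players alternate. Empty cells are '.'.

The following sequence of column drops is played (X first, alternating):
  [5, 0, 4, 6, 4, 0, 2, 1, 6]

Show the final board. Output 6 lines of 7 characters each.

Answer: .......
.......
.......
.......
O...X.X
OOX.XXO

Derivation:
Move 1: X drops in col 5, lands at row 5
Move 2: O drops in col 0, lands at row 5
Move 3: X drops in col 4, lands at row 5
Move 4: O drops in col 6, lands at row 5
Move 5: X drops in col 4, lands at row 4
Move 6: O drops in col 0, lands at row 4
Move 7: X drops in col 2, lands at row 5
Move 8: O drops in col 1, lands at row 5
Move 9: X drops in col 6, lands at row 4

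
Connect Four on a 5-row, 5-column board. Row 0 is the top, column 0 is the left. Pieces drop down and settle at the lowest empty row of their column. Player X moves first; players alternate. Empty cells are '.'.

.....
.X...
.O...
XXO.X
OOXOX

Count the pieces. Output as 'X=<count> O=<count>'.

X=6 O=5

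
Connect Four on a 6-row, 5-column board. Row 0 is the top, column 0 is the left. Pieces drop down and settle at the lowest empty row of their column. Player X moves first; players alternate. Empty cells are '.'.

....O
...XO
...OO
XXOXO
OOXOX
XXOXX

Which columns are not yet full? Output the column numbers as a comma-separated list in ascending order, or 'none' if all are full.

col 0: top cell = '.' → open
col 1: top cell = '.' → open
col 2: top cell = '.' → open
col 3: top cell = '.' → open
col 4: top cell = 'O' → FULL

Answer: 0,1,2,3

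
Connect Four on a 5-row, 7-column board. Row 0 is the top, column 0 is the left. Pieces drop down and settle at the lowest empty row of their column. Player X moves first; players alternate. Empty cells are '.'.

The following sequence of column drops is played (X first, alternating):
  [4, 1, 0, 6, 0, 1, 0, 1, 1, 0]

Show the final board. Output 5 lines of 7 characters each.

Move 1: X drops in col 4, lands at row 4
Move 2: O drops in col 1, lands at row 4
Move 3: X drops in col 0, lands at row 4
Move 4: O drops in col 6, lands at row 4
Move 5: X drops in col 0, lands at row 3
Move 6: O drops in col 1, lands at row 3
Move 7: X drops in col 0, lands at row 2
Move 8: O drops in col 1, lands at row 2
Move 9: X drops in col 1, lands at row 1
Move 10: O drops in col 0, lands at row 1

Answer: .......
OX.....
XO.....
XO.....
XO..X.O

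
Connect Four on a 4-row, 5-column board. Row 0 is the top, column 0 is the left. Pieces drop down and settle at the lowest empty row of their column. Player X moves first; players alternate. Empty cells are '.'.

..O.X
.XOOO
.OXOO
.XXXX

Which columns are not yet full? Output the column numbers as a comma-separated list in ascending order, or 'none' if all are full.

Answer: 0,1,3

Derivation:
col 0: top cell = '.' → open
col 1: top cell = '.' → open
col 2: top cell = 'O' → FULL
col 3: top cell = '.' → open
col 4: top cell = 'X' → FULL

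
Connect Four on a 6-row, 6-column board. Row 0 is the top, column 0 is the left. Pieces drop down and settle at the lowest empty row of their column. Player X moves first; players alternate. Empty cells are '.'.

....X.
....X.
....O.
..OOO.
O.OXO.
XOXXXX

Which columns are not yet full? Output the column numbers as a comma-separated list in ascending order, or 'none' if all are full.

Answer: 0,1,2,3,5

Derivation:
col 0: top cell = '.' → open
col 1: top cell = '.' → open
col 2: top cell = '.' → open
col 3: top cell = '.' → open
col 4: top cell = 'X' → FULL
col 5: top cell = '.' → open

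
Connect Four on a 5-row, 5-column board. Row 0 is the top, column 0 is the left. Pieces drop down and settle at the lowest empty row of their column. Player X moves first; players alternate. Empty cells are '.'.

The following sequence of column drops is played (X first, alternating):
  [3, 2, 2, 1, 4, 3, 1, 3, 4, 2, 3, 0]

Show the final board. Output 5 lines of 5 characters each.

Move 1: X drops in col 3, lands at row 4
Move 2: O drops in col 2, lands at row 4
Move 3: X drops in col 2, lands at row 3
Move 4: O drops in col 1, lands at row 4
Move 5: X drops in col 4, lands at row 4
Move 6: O drops in col 3, lands at row 3
Move 7: X drops in col 1, lands at row 3
Move 8: O drops in col 3, lands at row 2
Move 9: X drops in col 4, lands at row 3
Move 10: O drops in col 2, lands at row 2
Move 11: X drops in col 3, lands at row 1
Move 12: O drops in col 0, lands at row 4

Answer: .....
...X.
..OO.
.XXOX
OOOXX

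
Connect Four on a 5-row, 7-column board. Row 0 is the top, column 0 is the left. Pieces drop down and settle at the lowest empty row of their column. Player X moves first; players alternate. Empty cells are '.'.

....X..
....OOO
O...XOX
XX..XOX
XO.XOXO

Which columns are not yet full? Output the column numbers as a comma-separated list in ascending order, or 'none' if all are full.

col 0: top cell = '.' → open
col 1: top cell = '.' → open
col 2: top cell = '.' → open
col 3: top cell = '.' → open
col 4: top cell = 'X' → FULL
col 5: top cell = '.' → open
col 6: top cell = '.' → open

Answer: 0,1,2,3,5,6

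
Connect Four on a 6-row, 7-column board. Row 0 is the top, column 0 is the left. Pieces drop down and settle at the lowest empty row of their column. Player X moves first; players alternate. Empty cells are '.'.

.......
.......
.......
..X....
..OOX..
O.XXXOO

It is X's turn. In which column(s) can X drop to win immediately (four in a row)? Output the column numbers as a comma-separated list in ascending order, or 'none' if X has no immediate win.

col 0: drop X → no win
col 1: drop X → WIN!
col 2: drop X → no win
col 3: drop X → no win
col 4: drop X → no win
col 5: drop X → no win
col 6: drop X → no win

Answer: 1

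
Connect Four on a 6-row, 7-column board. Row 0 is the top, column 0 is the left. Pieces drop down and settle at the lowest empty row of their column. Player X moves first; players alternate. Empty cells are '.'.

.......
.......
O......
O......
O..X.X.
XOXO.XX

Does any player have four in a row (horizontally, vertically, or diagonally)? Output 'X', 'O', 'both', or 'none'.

none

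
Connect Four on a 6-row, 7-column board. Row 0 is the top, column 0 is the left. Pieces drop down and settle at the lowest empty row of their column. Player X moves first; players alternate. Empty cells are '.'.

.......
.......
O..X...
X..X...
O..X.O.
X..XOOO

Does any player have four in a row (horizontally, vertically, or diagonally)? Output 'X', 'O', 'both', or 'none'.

X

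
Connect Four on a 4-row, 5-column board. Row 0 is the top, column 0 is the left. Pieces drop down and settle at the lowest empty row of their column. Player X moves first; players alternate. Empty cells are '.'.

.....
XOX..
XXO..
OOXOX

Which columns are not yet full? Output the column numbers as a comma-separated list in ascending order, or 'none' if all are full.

col 0: top cell = '.' → open
col 1: top cell = '.' → open
col 2: top cell = '.' → open
col 3: top cell = '.' → open
col 4: top cell = '.' → open

Answer: 0,1,2,3,4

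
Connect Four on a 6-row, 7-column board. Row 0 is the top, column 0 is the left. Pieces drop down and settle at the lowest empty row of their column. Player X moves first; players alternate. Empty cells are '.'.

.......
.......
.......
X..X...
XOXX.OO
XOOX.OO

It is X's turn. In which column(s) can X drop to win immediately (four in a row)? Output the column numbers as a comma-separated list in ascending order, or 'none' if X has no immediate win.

Answer: 0,3

Derivation:
col 0: drop X → WIN!
col 1: drop X → no win
col 2: drop X → no win
col 3: drop X → WIN!
col 4: drop X → no win
col 5: drop X → no win
col 6: drop X → no win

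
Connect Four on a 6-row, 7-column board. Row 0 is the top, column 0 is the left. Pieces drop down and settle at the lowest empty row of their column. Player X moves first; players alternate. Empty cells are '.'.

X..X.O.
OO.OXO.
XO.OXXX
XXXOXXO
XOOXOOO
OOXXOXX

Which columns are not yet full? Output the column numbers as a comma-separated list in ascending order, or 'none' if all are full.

Answer: 1,2,4,6

Derivation:
col 0: top cell = 'X' → FULL
col 1: top cell = '.' → open
col 2: top cell = '.' → open
col 3: top cell = 'X' → FULL
col 4: top cell = '.' → open
col 5: top cell = 'O' → FULL
col 6: top cell = '.' → open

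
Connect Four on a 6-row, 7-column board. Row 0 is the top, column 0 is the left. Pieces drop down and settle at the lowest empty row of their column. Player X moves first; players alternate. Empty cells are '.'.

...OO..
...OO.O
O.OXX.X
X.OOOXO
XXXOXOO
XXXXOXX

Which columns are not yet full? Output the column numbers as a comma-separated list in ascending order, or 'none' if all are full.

col 0: top cell = '.' → open
col 1: top cell = '.' → open
col 2: top cell = '.' → open
col 3: top cell = 'O' → FULL
col 4: top cell = 'O' → FULL
col 5: top cell = '.' → open
col 6: top cell = '.' → open

Answer: 0,1,2,5,6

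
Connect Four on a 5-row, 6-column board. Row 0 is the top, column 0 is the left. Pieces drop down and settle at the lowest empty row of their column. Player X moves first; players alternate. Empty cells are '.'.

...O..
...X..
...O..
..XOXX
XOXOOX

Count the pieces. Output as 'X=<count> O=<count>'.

X=7 O=6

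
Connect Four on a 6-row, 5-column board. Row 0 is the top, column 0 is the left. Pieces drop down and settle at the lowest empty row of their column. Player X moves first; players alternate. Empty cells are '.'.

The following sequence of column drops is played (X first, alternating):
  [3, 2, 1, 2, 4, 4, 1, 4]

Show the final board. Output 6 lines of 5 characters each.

Move 1: X drops in col 3, lands at row 5
Move 2: O drops in col 2, lands at row 5
Move 3: X drops in col 1, lands at row 5
Move 4: O drops in col 2, lands at row 4
Move 5: X drops in col 4, lands at row 5
Move 6: O drops in col 4, lands at row 4
Move 7: X drops in col 1, lands at row 4
Move 8: O drops in col 4, lands at row 3

Answer: .....
.....
.....
....O
.XO.O
.XOXX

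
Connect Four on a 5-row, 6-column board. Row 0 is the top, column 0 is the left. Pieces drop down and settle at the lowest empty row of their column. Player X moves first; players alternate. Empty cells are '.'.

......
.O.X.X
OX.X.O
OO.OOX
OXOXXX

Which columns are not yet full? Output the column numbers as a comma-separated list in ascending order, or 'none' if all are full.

Answer: 0,1,2,3,4,5

Derivation:
col 0: top cell = '.' → open
col 1: top cell = '.' → open
col 2: top cell = '.' → open
col 3: top cell = '.' → open
col 4: top cell = '.' → open
col 5: top cell = '.' → open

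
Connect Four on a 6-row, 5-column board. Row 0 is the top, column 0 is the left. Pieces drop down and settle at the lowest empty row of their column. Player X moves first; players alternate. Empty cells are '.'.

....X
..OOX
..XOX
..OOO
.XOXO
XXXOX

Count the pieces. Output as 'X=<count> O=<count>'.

X=10 O=9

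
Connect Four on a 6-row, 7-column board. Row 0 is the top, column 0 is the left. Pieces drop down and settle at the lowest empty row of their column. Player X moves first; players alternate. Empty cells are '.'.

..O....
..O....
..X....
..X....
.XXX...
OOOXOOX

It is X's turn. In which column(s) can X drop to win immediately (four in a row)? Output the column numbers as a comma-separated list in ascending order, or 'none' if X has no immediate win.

col 0: drop X → WIN!
col 1: drop X → no win
col 3: drop X → no win
col 4: drop X → WIN!
col 5: drop X → no win
col 6: drop X → no win

Answer: 0,4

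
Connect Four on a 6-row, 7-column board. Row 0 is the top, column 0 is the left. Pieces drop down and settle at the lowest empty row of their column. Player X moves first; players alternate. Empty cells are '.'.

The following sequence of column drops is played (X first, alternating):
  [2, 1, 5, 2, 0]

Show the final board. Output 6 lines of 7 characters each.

Move 1: X drops in col 2, lands at row 5
Move 2: O drops in col 1, lands at row 5
Move 3: X drops in col 5, lands at row 5
Move 4: O drops in col 2, lands at row 4
Move 5: X drops in col 0, lands at row 5

Answer: .......
.......
.......
.......
..O....
XOX..X.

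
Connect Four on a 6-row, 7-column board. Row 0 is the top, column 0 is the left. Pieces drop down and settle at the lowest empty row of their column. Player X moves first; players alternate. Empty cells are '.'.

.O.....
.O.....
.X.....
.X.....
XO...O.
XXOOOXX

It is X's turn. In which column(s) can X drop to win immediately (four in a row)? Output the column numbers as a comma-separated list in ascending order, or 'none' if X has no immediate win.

col 0: drop X → no win
col 2: drop X → no win
col 3: drop X → no win
col 4: drop X → no win
col 5: drop X → no win
col 6: drop X → no win

Answer: none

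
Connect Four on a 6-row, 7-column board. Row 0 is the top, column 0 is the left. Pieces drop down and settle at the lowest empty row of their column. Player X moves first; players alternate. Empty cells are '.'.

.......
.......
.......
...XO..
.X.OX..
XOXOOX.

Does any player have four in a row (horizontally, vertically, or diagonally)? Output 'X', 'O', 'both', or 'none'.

none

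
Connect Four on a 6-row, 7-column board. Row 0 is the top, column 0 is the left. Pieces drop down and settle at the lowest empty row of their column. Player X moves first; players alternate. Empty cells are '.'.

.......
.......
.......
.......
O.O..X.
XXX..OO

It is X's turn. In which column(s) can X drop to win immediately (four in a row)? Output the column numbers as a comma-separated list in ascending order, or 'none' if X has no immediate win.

Answer: 3

Derivation:
col 0: drop X → no win
col 1: drop X → no win
col 2: drop X → no win
col 3: drop X → WIN!
col 4: drop X → no win
col 5: drop X → no win
col 6: drop X → no win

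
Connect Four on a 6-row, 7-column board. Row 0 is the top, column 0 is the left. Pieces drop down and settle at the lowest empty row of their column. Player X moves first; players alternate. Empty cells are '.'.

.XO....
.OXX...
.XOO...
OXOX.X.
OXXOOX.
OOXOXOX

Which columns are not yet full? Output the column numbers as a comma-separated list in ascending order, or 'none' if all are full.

col 0: top cell = '.' → open
col 1: top cell = 'X' → FULL
col 2: top cell = 'O' → FULL
col 3: top cell = '.' → open
col 4: top cell = '.' → open
col 5: top cell = '.' → open
col 6: top cell = '.' → open

Answer: 0,3,4,5,6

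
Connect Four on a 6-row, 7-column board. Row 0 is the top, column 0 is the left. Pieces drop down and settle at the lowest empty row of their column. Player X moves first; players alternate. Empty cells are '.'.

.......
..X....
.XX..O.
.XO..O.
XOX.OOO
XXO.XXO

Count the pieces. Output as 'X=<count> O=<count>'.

X=10 O=9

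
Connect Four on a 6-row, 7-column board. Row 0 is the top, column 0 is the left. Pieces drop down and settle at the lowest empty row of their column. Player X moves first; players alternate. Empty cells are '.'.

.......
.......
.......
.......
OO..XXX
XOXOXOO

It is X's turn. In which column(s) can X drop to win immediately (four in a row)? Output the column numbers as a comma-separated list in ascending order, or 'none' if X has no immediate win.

col 0: drop X → no win
col 1: drop X → no win
col 2: drop X → no win
col 3: drop X → WIN!
col 4: drop X → no win
col 5: drop X → no win
col 6: drop X → no win

Answer: 3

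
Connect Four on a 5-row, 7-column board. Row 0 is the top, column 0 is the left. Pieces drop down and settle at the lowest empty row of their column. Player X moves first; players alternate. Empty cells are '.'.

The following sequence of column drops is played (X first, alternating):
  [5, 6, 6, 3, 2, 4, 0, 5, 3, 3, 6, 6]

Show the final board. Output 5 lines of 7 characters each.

Answer: .......
......O
...O..X
...X.OX
X.XOOXO

Derivation:
Move 1: X drops in col 5, lands at row 4
Move 2: O drops in col 6, lands at row 4
Move 3: X drops in col 6, lands at row 3
Move 4: O drops in col 3, lands at row 4
Move 5: X drops in col 2, lands at row 4
Move 6: O drops in col 4, lands at row 4
Move 7: X drops in col 0, lands at row 4
Move 8: O drops in col 5, lands at row 3
Move 9: X drops in col 3, lands at row 3
Move 10: O drops in col 3, lands at row 2
Move 11: X drops in col 6, lands at row 2
Move 12: O drops in col 6, lands at row 1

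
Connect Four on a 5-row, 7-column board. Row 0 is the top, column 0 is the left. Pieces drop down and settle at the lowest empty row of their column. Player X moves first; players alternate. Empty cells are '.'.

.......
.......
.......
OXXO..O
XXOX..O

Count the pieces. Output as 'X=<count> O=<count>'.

X=5 O=5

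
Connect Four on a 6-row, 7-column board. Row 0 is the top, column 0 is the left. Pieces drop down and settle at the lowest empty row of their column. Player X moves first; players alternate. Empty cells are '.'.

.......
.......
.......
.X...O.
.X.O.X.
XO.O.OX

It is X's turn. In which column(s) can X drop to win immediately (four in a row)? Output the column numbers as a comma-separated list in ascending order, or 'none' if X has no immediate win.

Answer: none

Derivation:
col 0: drop X → no win
col 1: drop X → no win
col 2: drop X → no win
col 3: drop X → no win
col 4: drop X → no win
col 5: drop X → no win
col 6: drop X → no win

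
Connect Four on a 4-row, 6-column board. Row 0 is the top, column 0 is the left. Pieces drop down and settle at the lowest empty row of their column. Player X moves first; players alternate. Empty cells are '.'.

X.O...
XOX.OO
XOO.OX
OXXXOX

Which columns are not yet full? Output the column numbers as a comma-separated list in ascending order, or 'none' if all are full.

Answer: 1,3,4,5

Derivation:
col 0: top cell = 'X' → FULL
col 1: top cell = '.' → open
col 2: top cell = 'O' → FULL
col 3: top cell = '.' → open
col 4: top cell = '.' → open
col 5: top cell = '.' → open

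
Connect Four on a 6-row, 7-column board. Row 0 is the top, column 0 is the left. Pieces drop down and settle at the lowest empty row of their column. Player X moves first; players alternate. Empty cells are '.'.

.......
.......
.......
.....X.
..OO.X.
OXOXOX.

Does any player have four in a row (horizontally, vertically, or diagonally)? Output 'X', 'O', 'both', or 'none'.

none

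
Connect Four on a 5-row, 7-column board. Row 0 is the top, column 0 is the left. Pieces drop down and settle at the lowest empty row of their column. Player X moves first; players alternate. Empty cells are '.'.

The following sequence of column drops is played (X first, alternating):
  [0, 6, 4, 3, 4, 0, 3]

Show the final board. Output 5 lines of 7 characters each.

Move 1: X drops in col 0, lands at row 4
Move 2: O drops in col 6, lands at row 4
Move 3: X drops in col 4, lands at row 4
Move 4: O drops in col 3, lands at row 4
Move 5: X drops in col 4, lands at row 3
Move 6: O drops in col 0, lands at row 3
Move 7: X drops in col 3, lands at row 3

Answer: .......
.......
.......
O..XX..
X..OX.O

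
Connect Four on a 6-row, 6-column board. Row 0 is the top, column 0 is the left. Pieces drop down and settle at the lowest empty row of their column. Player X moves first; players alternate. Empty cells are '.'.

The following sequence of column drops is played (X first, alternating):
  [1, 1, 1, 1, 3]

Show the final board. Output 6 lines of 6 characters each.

Move 1: X drops in col 1, lands at row 5
Move 2: O drops in col 1, lands at row 4
Move 3: X drops in col 1, lands at row 3
Move 4: O drops in col 1, lands at row 2
Move 5: X drops in col 3, lands at row 5

Answer: ......
......
.O....
.X....
.O....
.X.X..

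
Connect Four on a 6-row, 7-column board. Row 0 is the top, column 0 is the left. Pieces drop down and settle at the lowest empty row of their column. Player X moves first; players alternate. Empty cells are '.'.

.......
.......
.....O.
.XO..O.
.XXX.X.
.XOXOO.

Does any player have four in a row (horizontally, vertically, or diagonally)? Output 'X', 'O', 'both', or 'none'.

none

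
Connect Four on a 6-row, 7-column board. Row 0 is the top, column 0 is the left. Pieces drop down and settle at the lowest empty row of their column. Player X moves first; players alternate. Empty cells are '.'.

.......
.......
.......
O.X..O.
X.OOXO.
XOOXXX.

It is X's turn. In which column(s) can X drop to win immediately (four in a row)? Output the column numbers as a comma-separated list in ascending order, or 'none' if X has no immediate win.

Answer: 6

Derivation:
col 0: drop X → no win
col 1: drop X → no win
col 2: drop X → no win
col 3: drop X → no win
col 4: drop X → no win
col 5: drop X → no win
col 6: drop X → WIN!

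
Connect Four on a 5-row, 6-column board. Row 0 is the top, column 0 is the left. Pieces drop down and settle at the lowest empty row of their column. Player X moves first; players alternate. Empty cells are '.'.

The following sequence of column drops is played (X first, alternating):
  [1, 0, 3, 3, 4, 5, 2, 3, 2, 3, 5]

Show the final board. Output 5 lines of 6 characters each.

Answer: ......
...O..
...O..
..XO.X
OXXXXO

Derivation:
Move 1: X drops in col 1, lands at row 4
Move 2: O drops in col 0, lands at row 4
Move 3: X drops in col 3, lands at row 4
Move 4: O drops in col 3, lands at row 3
Move 5: X drops in col 4, lands at row 4
Move 6: O drops in col 5, lands at row 4
Move 7: X drops in col 2, lands at row 4
Move 8: O drops in col 3, lands at row 2
Move 9: X drops in col 2, lands at row 3
Move 10: O drops in col 3, lands at row 1
Move 11: X drops in col 5, lands at row 3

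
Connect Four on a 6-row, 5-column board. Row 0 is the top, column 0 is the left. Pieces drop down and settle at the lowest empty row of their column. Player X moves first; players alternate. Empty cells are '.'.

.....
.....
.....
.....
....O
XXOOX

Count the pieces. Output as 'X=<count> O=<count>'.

X=3 O=3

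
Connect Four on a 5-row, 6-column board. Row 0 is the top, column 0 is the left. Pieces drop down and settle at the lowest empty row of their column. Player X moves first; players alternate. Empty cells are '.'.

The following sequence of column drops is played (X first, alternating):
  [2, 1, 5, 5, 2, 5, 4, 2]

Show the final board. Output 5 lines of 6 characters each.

Answer: ......
......
..O..O
..X..O
.OX.XX

Derivation:
Move 1: X drops in col 2, lands at row 4
Move 2: O drops in col 1, lands at row 4
Move 3: X drops in col 5, lands at row 4
Move 4: O drops in col 5, lands at row 3
Move 5: X drops in col 2, lands at row 3
Move 6: O drops in col 5, lands at row 2
Move 7: X drops in col 4, lands at row 4
Move 8: O drops in col 2, lands at row 2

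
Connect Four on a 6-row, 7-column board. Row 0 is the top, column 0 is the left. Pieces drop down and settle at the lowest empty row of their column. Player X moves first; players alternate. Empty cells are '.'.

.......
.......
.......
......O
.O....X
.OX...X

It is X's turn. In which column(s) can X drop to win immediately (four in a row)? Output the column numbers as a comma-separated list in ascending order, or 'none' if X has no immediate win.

Answer: none

Derivation:
col 0: drop X → no win
col 1: drop X → no win
col 2: drop X → no win
col 3: drop X → no win
col 4: drop X → no win
col 5: drop X → no win
col 6: drop X → no win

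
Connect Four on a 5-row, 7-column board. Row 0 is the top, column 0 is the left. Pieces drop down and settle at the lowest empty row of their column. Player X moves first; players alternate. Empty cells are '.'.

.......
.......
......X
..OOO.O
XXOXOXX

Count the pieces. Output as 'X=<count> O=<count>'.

X=6 O=6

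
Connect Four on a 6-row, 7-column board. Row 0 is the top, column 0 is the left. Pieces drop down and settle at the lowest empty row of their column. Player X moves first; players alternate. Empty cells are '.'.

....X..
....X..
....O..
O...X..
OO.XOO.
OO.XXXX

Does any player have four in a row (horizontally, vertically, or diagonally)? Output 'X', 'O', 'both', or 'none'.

X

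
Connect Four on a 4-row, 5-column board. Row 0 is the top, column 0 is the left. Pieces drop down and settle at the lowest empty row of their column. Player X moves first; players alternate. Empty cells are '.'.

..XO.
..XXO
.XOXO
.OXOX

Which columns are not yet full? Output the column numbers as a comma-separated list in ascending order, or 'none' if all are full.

col 0: top cell = '.' → open
col 1: top cell = '.' → open
col 2: top cell = 'X' → FULL
col 3: top cell = 'O' → FULL
col 4: top cell = '.' → open

Answer: 0,1,4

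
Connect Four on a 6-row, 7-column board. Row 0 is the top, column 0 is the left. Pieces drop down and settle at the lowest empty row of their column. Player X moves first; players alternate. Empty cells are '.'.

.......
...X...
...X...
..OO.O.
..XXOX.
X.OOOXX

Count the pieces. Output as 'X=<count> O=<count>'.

X=8 O=7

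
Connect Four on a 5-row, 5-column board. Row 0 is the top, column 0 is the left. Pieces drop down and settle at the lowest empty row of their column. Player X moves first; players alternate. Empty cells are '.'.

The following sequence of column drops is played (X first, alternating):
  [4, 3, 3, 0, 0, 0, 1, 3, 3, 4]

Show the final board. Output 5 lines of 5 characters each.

Move 1: X drops in col 4, lands at row 4
Move 2: O drops in col 3, lands at row 4
Move 3: X drops in col 3, lands at row 3
Move 4: O drops in col 0, lands at row 4
Move 5: X drops in col 0, lands at row 3
Move 6: O drops in col 0, lands at row 2
Move 7: X drops in col 1, lands at row 4
Move 8: O drops in col 3, lands at row 2
Move 9: X drops in col 3, lands at row 1
Move 10: O drops in col 4, lands at row 3

Answer: .....
...X.
O..O.
X..XO
OX.OX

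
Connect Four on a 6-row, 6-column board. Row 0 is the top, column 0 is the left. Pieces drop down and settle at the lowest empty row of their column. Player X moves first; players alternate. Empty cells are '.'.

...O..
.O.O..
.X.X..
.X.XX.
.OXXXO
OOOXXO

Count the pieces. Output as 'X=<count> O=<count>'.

X=10 O=9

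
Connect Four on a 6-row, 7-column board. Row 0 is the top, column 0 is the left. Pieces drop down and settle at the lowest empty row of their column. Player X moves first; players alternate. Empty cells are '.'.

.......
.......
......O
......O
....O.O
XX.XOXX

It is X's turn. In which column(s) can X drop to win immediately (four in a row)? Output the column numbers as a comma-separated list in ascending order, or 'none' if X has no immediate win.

Answer: 2

Derivation:
col 0: drop X → no win
col 1: drop X → no win
col 2: drop X → WIN!
col 3: drop X → no win
col 4: drop X → no win
col 5: drop X → no win
col 6: drop X → no win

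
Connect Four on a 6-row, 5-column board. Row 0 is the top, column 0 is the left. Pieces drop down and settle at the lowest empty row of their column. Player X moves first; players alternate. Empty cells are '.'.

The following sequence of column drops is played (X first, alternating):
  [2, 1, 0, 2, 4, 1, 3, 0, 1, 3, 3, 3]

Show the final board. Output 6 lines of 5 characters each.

Answer: .....
.....
...O.
.X.X.
OOOO.
XOXXX

Derivation:
Move 1: X drops in col 2, lands at row 5
Move 2: O drops in col 1, lands at row 5
Move 3: X drops in col 0, lands at row 5
Move 4: O drops in col 2, lands at row 4
Move 5: X drops in col 4, lands at row 5
Move 6: O drops in col 1, lands at row 4
Move 7: X drops in col 3, lands at row 5
Move 8: O drops in col 0, lands at row 4
Move 9: X drops in col 1, lands at row 3
Move 10: O drops in col 3, lands at row 4
Move 11: X drops in col 3, lands at row 3
Move 12: O drops in col 3, lands at row 2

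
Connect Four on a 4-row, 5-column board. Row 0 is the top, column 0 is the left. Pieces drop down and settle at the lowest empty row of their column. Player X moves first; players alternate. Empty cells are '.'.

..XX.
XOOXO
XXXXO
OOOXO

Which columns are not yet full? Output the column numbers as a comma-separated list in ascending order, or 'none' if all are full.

col 0: top cell = '.' → open
col 1: top cell = '.' → open
col 2: top cell = 'X' → FULL
col 3: top cell = 'X' → FULL
col 4: top cell = '.' → open

Answer: 0,1,4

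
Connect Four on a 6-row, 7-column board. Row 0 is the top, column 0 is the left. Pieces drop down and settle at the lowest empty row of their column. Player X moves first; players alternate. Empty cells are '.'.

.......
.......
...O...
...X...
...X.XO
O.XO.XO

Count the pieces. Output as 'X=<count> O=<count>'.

X=5 O=5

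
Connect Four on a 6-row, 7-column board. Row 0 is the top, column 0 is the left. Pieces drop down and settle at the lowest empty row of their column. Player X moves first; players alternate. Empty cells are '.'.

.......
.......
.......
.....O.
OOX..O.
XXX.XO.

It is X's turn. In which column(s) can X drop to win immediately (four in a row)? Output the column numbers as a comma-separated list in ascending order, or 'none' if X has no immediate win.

col 0: drop X → no win
col 1: drop X → no win
col 2: drop X → no win
col 3: drop X → WIN!
col 4: drop X → no win
col 5: drop X → no win
col 6: drop X → no win

Answer: 3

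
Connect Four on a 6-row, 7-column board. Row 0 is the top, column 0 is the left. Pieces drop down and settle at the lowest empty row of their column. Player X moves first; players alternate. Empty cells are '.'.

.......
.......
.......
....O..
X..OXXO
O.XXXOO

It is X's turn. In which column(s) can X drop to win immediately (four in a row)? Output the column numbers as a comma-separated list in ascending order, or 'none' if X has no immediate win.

col 0: drop X → no win
col 1: drop X → WIN!
col 2: drop X → no win
col 3: drop X → no win
col 4: drop X → no win
col 5: drop X → no win
col 6: drop X → no win

Answer: 1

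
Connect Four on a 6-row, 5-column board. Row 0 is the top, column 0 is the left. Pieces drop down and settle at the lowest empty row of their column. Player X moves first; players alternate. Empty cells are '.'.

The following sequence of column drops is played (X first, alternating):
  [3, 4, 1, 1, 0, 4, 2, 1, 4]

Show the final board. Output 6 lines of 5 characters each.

Answer: .....
.....
.....
.O..X
.O..O
XXXXO

Derivation:
Move 1: X drops in col 3, lands at row 5
Move 2: O drops in col 4, lands at row 5
Move 3: X drops in col 1, lands at row 5
Move 4: O drops in col 1, lands at row 4
Move 5: X drops in col 0, lands at row 5
Move 6: O drops in col 4, lands at row 4
Move 7: X drops in col 2, lands at row 5
Move 8: O drops in col 1, lands at row 3
Move 9: X drops in col 4, lands at row 3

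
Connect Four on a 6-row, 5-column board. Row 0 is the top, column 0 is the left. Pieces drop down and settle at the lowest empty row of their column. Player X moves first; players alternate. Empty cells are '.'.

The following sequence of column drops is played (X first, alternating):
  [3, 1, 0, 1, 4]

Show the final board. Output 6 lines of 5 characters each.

Move 1: X drops in col 3, lands at row 5
Move 2: O drops in col 1, lands at row 5
Move 3: X drops in col 0, lands at row 5
Move 4: O drops in col 1, lands at row 4
Move 5: X drops in col 4, lands at row 5

Answer: .....
.....
.....
.....
.O...
XO.XX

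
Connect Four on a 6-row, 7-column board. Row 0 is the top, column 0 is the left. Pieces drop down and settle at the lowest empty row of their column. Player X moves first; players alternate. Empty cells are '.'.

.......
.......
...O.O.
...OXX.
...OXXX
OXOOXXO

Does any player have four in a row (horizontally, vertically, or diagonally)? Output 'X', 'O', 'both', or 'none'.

O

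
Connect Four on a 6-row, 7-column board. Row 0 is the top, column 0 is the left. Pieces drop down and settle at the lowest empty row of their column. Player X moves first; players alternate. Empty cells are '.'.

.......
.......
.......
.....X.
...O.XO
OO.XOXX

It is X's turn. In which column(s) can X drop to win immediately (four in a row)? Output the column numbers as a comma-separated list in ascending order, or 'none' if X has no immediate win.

col 0: drop X → no win
col 1: drop X → no win
col 2: drop X → no win
col 3: drop X → no win
col 4: drop X → no win
col 5: drop X → WIN!
col 6: drop X → no win

Answer: 5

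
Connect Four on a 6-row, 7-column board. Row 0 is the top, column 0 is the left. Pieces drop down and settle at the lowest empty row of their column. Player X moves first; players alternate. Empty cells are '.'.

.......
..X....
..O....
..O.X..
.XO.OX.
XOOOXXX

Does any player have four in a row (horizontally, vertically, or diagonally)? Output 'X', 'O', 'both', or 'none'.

O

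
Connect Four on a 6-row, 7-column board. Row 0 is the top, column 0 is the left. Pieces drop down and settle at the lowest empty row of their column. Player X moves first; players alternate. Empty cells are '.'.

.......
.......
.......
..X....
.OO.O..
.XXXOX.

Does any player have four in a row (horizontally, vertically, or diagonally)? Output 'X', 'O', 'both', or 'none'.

none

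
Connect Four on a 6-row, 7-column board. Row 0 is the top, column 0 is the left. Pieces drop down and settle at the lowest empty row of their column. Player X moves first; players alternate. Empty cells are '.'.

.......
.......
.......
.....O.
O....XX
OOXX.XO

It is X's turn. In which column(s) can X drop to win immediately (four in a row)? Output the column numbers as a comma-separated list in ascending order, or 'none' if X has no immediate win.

col 0: drop X → no win
col 1: drop X → no win
col 2: drop X → no win
col 3: drop X → no win
col 4: drop X → WIN!
col 5: drop X → no win
col 6: drop X → no win

Answer: 4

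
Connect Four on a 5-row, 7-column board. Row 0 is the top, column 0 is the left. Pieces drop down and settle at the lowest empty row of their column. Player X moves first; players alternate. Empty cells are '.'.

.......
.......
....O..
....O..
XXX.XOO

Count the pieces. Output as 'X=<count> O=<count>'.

X=4 O=4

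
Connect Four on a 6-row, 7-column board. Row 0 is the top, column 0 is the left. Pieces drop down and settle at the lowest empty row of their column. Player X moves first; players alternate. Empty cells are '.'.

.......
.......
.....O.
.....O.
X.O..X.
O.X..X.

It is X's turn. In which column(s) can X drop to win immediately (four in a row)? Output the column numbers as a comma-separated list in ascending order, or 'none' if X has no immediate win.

col 0: drop X → no win
col 1: drop X → no win
col 2: drop X → no win
col 3: drop X → no win
col 4: drop X → no win
col 5: drop X → no win
col 6: drop X → no win

Answer: none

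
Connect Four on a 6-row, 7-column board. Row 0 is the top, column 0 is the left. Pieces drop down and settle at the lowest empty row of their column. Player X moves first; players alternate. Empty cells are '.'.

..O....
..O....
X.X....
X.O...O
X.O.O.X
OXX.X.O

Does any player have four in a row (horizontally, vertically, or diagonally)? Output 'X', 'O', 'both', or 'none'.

none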